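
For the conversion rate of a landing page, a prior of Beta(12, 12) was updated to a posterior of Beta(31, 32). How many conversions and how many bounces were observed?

Beta is conjugate to the binomial likelihood: posterior = Beta(a+s, b+f).
Match parameters: s=31−12=19, f=32−12=20.

19 conversions and 20 bounces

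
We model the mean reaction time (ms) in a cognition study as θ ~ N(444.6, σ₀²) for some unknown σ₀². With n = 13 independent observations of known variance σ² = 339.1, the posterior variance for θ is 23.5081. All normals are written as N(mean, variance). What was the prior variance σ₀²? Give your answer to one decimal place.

For the Normal–Normal model with known σ², precisions add: τ_n = τ₀ + n/σ².
So 1/σ₀² = 1/23.5081 − 13/339.1 = 0.042539 − 0.038337 = 0.004202.
Hence σ₀² = 1/0.004202 ≈ 238.0.

σ₀² = 238.0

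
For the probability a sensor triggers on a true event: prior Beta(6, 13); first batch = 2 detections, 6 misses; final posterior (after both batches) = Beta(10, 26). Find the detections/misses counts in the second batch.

Sequential conjugate updates are equivalent to a single update on the pooled data, so total successes = posterior α − prior α and total failures = posterior β − prior β.
Total across both batches: 10−6=4 detections, 26−13=13 misses.
Subtract the first batch: 4−2=2 detections and 13−6=7 misses.

2 detections and 7 misses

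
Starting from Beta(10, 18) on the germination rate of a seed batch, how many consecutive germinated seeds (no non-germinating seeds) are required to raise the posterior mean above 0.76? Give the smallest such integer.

k = 48

After k germinated seeds and 0 non-germinating seeds the posterior is Beta(10+k, 18), with mean (10+k)/(10+18+k).
Set (10+k)/(28+k) > 0.76 and solve: k > (0.76·28 − 10)/(1 − 0.76) = 47.000.
The smallest integer exceeding 47.000 is 48.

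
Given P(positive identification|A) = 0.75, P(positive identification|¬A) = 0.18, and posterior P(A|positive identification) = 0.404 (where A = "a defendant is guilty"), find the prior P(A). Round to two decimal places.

P(A) = 0.14

In odds form, posterior odds = prior odds × likelihood ratio, so prior odds = posterior odds ÷ LR.
Posterior odds = 0.404/(1−0.404) = 0.6779. LR = 0.75/0.18 = 4.1667.
Prior odds = 0.6779/4.1667 = 0.1627, so P(A) = 0.1627/(1+0.1627) ≈ 0.14.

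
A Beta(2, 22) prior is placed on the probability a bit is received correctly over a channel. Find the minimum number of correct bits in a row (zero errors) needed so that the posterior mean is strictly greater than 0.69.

After k correct bits and 0 errors the posterior is Beta(2+k, 22), with mean (2+k)/(2+22+k).
Set (2+k)/(24+k) > 0.69 and solve: k > (0.69·24 − 2)/(1 − 0.69) = 46.968.
The smallest integer exceeding 46.968 is 47.

k = 47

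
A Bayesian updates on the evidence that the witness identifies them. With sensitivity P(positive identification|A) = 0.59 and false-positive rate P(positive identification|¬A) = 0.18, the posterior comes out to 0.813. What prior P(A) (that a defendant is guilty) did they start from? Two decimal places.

P(A) = 0.57

Bayes' rule in odds form gives O(A|E) = O(A)·[P(E|A)/P(E|¬A)], hence O(A) = O(A|E)/LR.
Posterior odds = 0.813/(1−0.813) = 4.3476. LR = 0.59/0.18 = 3.2778.
Prior odds = 4.3476/3.2778 = 1.3264, so P(A) = 1.3264/(1+1.3264) ≈ 0.57.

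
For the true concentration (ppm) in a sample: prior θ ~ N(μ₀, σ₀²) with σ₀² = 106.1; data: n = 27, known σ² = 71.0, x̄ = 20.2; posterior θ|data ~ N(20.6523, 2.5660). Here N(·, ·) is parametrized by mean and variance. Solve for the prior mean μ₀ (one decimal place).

With known observation variance, the Normal–Normal posterior has precision τ_n = τ₀ + n/σ² and mean μ_n = (τ₀μ₀ + (n/σ²)x̄)/τ_n.
Here τ₀ = 1/106.1 = 0.009425 and τ_data = 27/71.0 = 0.380282, so τ_n = 0.389707.
Rearranging for μ₀: μ₀ = (μ_n·τ_n − τ_data·x̄)/τ₀ = (20.6523·0.389707 − 0.380282·20.2) / 0.009425 = 0.366649/0.009425 ≈ 38.9.

μ₀ = 38.9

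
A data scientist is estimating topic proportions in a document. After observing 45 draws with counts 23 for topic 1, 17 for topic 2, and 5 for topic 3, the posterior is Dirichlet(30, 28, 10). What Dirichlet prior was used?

Dirichlet(7, 11, 5)

For a Dirichlet(α) prior with multinomial counts c, the posterior is Dirichlet(α + c) componentwise.
Subtract each count from the matching posterior parameter: 30−23=7, 28−17=11, 10−5=5.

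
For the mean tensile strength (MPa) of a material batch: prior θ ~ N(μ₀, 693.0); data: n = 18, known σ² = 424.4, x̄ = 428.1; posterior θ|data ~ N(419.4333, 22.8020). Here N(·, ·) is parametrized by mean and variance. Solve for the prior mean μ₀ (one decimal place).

The posterior mean is a precision-weighted average: μ_n = (τ₀μ₀ + τ_data·x̄)/(τ₀+τ_data), with τ₀=1/σ₀² and τ_data=n/σ².
Here τ₀ = 1/693.0 = 0.001443 and τ_data = 18/424.4 = 0.042413, so τ_n = 0.043856.
Rearranging for μ₀: μ₀ = (μ_n·τ_n − τ_data·x̄)/τ₀ = (419.4333·0.043856 − 0.042413·428.1) / 0.001443 = 0.237662/0.001443 ≈ 164.7.

μ₀ = 164.7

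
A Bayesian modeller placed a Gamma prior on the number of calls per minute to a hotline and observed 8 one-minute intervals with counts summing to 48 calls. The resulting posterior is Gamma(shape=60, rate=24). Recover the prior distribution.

Gamma(shape=12, rate=16)

A Gamma(α, β) prior (rate parametrization) on a Poisson rate with n observations summing to S gives posterior Gamma(α+S, β+n).
So α = 60 − 48 = 12 and β = 24 − 8 = 16.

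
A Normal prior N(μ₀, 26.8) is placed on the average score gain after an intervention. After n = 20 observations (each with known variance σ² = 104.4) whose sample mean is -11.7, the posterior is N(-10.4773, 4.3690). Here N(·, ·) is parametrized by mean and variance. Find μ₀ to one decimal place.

With known observation variance, the Normal–Normal posterior has precision τ_n = τ₀ + n/σ² and mean μ_n = (τ₀μ₀ + (n/σ²)x̄)/τ_n.
Here τ₀ = 1/26.8 = 0.037313 and τ_data = 20/104.4 = 0.191571, so τ_n = 0.228884.
Rearranging for μ₀: μ₀ = (μ_n·τ_n − τ_data·x̄)/τ₀ = (-10.4773·0.228884 − 0.191571·-11.7) / 0.037313 = -0.156706/0.037313 ≈ -4.2.

μ₀ = -4.2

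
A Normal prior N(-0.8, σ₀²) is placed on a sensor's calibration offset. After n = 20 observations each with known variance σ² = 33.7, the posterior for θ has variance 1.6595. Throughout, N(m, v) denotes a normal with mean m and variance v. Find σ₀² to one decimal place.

Posterior precision equals prior precision plus data precision: 1/σ_n² = 1/σ₀² + n/σ².
So 1/σ₀² = 1/1.6595 − 20/33.7 = 0.602591 − 0.593472 = 0.009119.
Hence σ₀² = 1/0.009119 ≈ 109.7.

σ₀² = 109.7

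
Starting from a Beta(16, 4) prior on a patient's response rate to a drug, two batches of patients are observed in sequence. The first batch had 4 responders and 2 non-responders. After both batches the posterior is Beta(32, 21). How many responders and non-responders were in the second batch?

12 responders and 15 non-responders

Because Beta–binomial updating is additive in the counts, the combined data contributed (α_post−α_prior, β_post−β_prior) successes and failures.
Total across both batches: 32−16=16 responders, 21−4=17 non-responders.
Subtract the first batch: 16−4=12 responders and 17−2=15 non-responders.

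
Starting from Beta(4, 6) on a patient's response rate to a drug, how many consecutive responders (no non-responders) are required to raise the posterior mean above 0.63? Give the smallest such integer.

k = 7

After k responders and 0 non-responders the posterior is Beta(4+k, 6), with mean (4+k)/(4+6+k).
Set (4+k)/(10+k) > 0.63 and solve: k > (0.63·10 − 4)/(1 − 0.63) = 6.216.
The smallest integer exceeding 6.216 is 7, and checking k=7: (11)/(17) = 0.6471 > 0.63.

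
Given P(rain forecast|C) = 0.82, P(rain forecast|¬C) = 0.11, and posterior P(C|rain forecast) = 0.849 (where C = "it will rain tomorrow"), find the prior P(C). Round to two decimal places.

P(C) = 0.43

In odds form, posterior odds = prior odds × likelihood ratio, so prior odds = posterior odds ÷ LR.
Posterior odds = 0.849/(1−0.849) = 5.6225. LR = 0.82/0.11 = 7.4545.
Prior odds = 5.6225/7.4545 = 0.7542, so P(C) = 0.7542/(1+0.7542) ≈ 0.43.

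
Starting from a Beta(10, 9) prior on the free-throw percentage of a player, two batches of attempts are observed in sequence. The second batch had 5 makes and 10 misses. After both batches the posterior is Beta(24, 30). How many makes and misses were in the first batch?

Because Beta–binomial updating is additive in the counts, the combined data contributed (α_post−α_prior, β_post−β_prior) successes and failures.
Total across both batches: 24−10=14 makes, 30−9=21 misses.
Subtract the second batch: 14−5=9 makes and 21−10=11 misses.

9 makes and 11 misses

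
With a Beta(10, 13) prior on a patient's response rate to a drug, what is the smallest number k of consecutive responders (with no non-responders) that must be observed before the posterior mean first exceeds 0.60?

k = 10

After k responders and 0 non-responders the posterior is Beta(10+k, 13), with mean (10+k)/(10+13+k).
Set (10+k)/(23+k) > 0.60 and solve: k > (0.60·23 − 10)/(1 − 0.60) = 9.500.
The smallest integer exceeding 9.500 is 10, and checking k=10: (20)/(33) = 0.6061 > 0.60.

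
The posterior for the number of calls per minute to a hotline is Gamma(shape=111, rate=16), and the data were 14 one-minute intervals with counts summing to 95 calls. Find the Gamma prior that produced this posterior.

Gamma(shape=16, rate=2)

A Gamma(α, β) prior (rate parametrization) on a Poisson rate with n observations summing to S gives posterior Gamma(α+S, β+n).
So α = 111 − 95 = 16 and β = 16 − 14 = 2.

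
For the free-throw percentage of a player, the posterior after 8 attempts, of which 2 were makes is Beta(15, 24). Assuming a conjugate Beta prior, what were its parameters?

Under Beta–binomial conjugacy the posterior parameters are (a+s, b+f).
Subtract the data counts: 15−2=13, 24−6=18.

Beta(13, 18)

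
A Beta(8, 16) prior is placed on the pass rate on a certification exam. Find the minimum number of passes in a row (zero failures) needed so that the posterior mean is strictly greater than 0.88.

k = 110

After k passes and 0 failures the posterior is Beta(8+k, 16), with mean (8+k)/(8+16+k).
Set (8+k)/(24+k) > 0.88 and solve: k > (0.88·24 − 8)/(1 − 0.88) = 109.333.
The smallest integer exceeding 109.333 is 110, and checking k=110: (118)/(134) = 0.8806 > 0.88.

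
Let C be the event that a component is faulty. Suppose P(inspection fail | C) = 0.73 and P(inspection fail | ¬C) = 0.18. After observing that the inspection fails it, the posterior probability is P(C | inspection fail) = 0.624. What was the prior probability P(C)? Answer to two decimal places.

P(C) = 0.29

In odds form, posterior odds = prior odds × likelihood ratio, so prior odds = posterior odds ÷ LR.
Posterior odds = 0.624/(1−0.624) = 1.6596. LR = 0.73/0.18 = 4.0556.
Prior odds = 1.6596/4.0556 = 0.4092, so P(C) = 0.4092/(1+0.4092) ≈ 0.29.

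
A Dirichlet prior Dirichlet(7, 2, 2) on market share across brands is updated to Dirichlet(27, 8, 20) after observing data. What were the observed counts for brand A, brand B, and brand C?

For a Dirichlet(α) prior with multinomial counts c, the posterior is Dirichlet(α + c) componentwise.
Counts are posterior − prior componentwise: 27−7=20, 8−2=6, 20−2=18.

counts (20, 6, 18)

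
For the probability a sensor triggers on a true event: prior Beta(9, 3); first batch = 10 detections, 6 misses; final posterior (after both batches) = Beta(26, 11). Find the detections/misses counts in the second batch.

Sequential conjugate updates are equivalent to a single update on the pooled data, so total successes = posterior α − prior α and total failures = posterior β − prior β.
Total across both batches: 26−9=17 detections, 11−3=8 misses.
Subtract the first batch: 17−10=7 detections and 8−6=2 misses.

7 detections and 2 misses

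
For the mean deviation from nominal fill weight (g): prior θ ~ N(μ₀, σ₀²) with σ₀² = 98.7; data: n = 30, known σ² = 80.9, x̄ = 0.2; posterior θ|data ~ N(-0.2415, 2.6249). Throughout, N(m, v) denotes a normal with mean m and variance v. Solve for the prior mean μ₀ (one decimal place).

μ₀ = -16.4

The posterior mean is a precision-weighted average: μ_n = (τ₀μ₀ + τ_data·x̄)/(τ₀+τ_data), with τ₀=1/σ₀² and τ_data=n/σ².
Here τ₀ = 1/98.7 = 0.010132 and τ_data = 30/80.9 = 0.370828, so τ_n = 0.380960.
Rearranging for μ₀: μ₀ = (μ_n·τ_n − τ_data·x̄)/τ₀ = (-0.2415·0.380960 − 0.370828·0.2) / 0.010132 = -0.166167/0.010132 ≈ -16.4.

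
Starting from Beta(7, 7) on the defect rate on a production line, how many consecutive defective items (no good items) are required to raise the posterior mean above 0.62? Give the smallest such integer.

k = 5

After k defective items and 0 good items the posterior is Beta(7+k, 7), with mean (7+k)/(7+7+k).
Set (7+k)/(14+k) > 0.62 and solve: k > (0.62·14 − 7)/(1 − 0.62) = 4.421.
The smallest integer exceeding 4.421 is 5.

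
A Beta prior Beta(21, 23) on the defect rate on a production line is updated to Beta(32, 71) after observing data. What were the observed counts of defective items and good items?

Under Beta–binomial conjugacy the posterior parameters are (α+s, β+f).
Match parameters: s=32−21=11, f=71−23=48.

11 defective items and 48 good items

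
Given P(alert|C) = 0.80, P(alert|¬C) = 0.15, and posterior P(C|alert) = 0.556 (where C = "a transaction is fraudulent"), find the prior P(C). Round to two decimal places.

In odds form, posterior odds = prior odds × likelihood ratio, so prior odds = posterior odds ÷ LR.
Posterior odds = 0.556/(1−0.556) = 1.2523. LR = 0.80/0.15 = 5.3333.
Prior odds = 1.2523/5.3333 = 0.2348, so P(C) = 0.2348/(1+0.2348) ≈ 0.19.

P(C) = 0.19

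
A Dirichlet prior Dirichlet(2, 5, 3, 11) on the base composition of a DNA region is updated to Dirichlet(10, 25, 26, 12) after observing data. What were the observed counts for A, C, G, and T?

For a Dirichlet(α) prior with multinomial counts c, the posterior is Dirichlet(α + c) componentwise.
Counts are posterior − prior componentwise: 10−2=8, 25−5=20, 26−3=23, 12−11=1.

counts (8, 20, 23, 1)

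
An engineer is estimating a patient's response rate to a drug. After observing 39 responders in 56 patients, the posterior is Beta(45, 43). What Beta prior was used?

Beta(6, 26)

A Beta(a, b) prior with s successes and f failures in binomial data gives a Beta(a+s, b+f) posterior.
Subtract the data counts: 45−39=6, 43−17=26.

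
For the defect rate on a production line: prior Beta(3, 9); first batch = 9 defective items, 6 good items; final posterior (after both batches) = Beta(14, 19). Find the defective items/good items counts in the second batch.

Sequential conjugate updates are equivalent to a single update on the pooled data, so total successes = posterior α − prior α and total failures = posterior β − prior β.
Total across both batches: 14−3=11 defective items, 19−9=10 good items.
Subtract the first batch: 11−9=2 defective items and 10−6=4 good items.

2 defective items and 4 good items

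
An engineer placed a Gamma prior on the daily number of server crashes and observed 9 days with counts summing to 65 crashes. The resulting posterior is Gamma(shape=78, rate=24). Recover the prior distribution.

Gamma–Poisson conjugacy: posterior shape = α + Σxᵢ, posterior rate = β + n.
So α = 78 − 65 = 13 and β = 24 − 9 = 15.

Gamma(shape=13, rate=15)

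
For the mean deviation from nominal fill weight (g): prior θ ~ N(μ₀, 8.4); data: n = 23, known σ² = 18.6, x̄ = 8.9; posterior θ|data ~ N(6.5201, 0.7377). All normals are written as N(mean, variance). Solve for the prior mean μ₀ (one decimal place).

μ₀ = -18.2

The posterior mean is a precision-weighted average: μ_n = (τ₀μ₀ + τ_data·x̄)/(τ₀+τ_data), with τ₀=1/σ₀² and τ_data=n/σ².
Here τ₀ = 1/8.4 = 0.119048 and τ_data = 23/18.6 = 1.236559, so τ_n = 1.355607.
Rearranging for μ₀: μ₀ = (μ_n·τ_n − τ_data·x̄)/τ₀ = (6.5201·1.355607 − 1.236559·8.9) / 0.119048 = -2.166682/0.119048 ≈ -18.2.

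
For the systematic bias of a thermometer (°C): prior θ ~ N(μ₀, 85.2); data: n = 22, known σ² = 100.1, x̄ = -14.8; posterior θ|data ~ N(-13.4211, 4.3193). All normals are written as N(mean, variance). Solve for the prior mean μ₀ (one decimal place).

The posterior mean is a precision-weighted average: μ_n = (τ₀μ₀ + τ_data·x̄)/(τ₀+τ_data), with τ₀=1/σ₀² and τ_data=n/σ².
Here τ₀ = 1/85.2 = 0.011737 and τ_data = 22/100.1 = 0.219780, so τ_n = 0.231517.
Rearranging for μ₀: μ₀ = (μ_n·τ_n − τ_data·x̄)/τ₀ = (-13.4211·0.231517 − 0.219780·-14.8) / 0.011737 = 0.145531/0.011737 ≈ 12.4.

μ₀ = 12.4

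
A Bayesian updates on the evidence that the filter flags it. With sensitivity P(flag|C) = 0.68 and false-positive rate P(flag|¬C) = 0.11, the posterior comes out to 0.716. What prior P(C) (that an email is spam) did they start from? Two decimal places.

Bayes' rule in odds form gives O(C|E) = O(C)·[P(E|C)/P(E|¬C)], hence O(C) = O(C|E)/LR.
Posterior odds = 0.716/(1−0.716) = 2.5211. LR = 0.68/0.11 = 6.1818.
Prior odds = 2.5211/6.1818 = 0.4078, so P(C) = 0.4078/(1+0.4078) ≈ 0.29.

P(C) = 0.29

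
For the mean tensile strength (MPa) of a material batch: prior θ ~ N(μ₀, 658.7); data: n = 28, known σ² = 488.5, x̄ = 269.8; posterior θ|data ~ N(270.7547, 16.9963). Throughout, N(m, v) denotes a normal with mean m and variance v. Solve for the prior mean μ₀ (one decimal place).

μ₀ = 306.8

The posterior mean is a precision-weighted average: μ_n = (τ₀μ₀ + τ_data·x̄)/(τ₀+τ_data), with τ₀=1/σ₀² and τ_data=n/σ².
Here τ₀ = 1/658.7 = 0.001518 and τ_data = 28/488.5 = 0.057318, so τ_n = 0.058836.
Rearranging for μ₀: μ₀ = (μ_n·τ_n − τ_data·x̄)/τ₀ = (270.7547·0.058836 − 0.057318·269.8) / 0.001518 = 0.465727/0.001518 ≈ 306.8.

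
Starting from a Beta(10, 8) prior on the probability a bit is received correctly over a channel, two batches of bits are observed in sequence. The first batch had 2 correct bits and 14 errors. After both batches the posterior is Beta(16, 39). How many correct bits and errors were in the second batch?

Because Beta–binomial updating is additive in the counts, the combined data contributed (α_post−α_prior, β_post−β_prior) successes and failures.
Total across both batches: 16−10=6 correct bits, 39−8=31 errors.
Subtract the first batch: 6−2=4 correct bits and 31−14=17 errors.

4 correct bits and 17 errors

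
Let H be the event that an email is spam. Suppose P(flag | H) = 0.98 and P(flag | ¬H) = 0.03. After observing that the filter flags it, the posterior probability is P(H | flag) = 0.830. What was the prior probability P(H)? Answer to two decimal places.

P(H) = 0.13

Bayes' rule in odds form gives O(H|E) = O(H)·[P(E|H)/P(E|¬H)], hence O(H) = O(H|E)/LR.
Posterior odds = 0.830/(1−0.830) = 4.8824. LR = 0.98/0.03 = 32.6667.
Prior odds = 4.8824/32.6667 = 0.1495, so P(H) = 0.1495/(1+0.1495) ≈ 0.13.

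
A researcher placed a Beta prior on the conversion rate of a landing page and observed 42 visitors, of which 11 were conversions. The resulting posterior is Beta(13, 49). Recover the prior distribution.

Beta is conjugate to the binomial likelihood: posterior = Beta(a+s, b+f).
So a = 13 − 11 = 2 and b = 49 − 31 = 18.

Beta(2, 18)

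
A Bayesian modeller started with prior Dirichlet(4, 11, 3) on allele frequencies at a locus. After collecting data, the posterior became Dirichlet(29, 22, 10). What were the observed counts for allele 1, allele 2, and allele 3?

For a Dirichlet(α) prior with multinomial counts c, the posterior is Dirichlet(α + c) componentwise.
Counts are posterior − prior componentwise: 29−4=25, 22−11=11, 10−3=7.

counts (25, 11, 7)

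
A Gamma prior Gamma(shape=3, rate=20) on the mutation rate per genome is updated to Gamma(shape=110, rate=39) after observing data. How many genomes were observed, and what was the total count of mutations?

n = 19 genomes with total 107 mutations

Gamma–Poisson conjugacy: posterior shape = α + Σxᵢ, posterior rate = β + n.
Matching: Σxᵢ = 110 − 3 = 107 and n = 39 − 20 = 19.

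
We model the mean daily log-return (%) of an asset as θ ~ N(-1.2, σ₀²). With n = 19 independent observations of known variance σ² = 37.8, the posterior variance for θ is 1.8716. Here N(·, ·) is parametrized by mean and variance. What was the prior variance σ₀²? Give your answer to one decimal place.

σ₀² = 31.6

Posterior precision equals prior precision plus data precision: 1/σ_n² = 1/σ₀² + n/σ².
So 1/σ₀² = 1/1.8716 − 19/37.8 = 0.534302 − 0.502646 = 0.031656.
Hence σ₀² = 1/0.031656 ≈ 31.6.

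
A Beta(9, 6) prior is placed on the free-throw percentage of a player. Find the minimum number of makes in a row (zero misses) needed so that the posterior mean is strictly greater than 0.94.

k = 86

After k makes and 0 misses the posterior is Beta(9+k, 6), with mean (9+k)/(9+6+k).
Set (9+k)/(15+k) > 0.94 and solve: k > (0.94·15 − 9)/(1 − 0.94) = 85.000.
The smallest integer exceeding 85.000 is 86, and checking k=86: (95)/(101) = 0.9406 > 0.94.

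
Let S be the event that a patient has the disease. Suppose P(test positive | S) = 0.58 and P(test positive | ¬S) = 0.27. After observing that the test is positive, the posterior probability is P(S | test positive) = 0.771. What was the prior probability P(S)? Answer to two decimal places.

P(S) = 0.61

Bayes' rule in odds form gives O(S|E) = O(S)·[P(E|S)/P(E|¬S)], hence O(S) = O(S|E)/LR.
Posterior odds = 0.771/(1−0.771) = 3.3668. LR = 0.58/0.27 = 2.1481.
Prior odds = 3.3668/2.1481 = 1.5673, so P(S) = 1.5673/(1+1.5673) ≈ 0.61.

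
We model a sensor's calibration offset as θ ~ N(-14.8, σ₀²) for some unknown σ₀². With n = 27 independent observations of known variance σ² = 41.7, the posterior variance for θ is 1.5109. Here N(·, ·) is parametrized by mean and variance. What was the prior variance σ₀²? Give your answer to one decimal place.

Posterior precision equals prior precision plus data precision: 1/σ_n² = 1/σ₀² + n/σ².
So 1/σ₀² = 1/1.5109 − 27/41.7 = 0.661857 − 0.647482 = 0.014375.
Hence σ₀² = 1/0.014375 ≈ 69.6.

σ₀² = 69.6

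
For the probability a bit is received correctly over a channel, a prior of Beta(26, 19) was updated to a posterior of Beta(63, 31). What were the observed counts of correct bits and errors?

A Beta(a, b) prior with s successes and f failures in binomial data gives a Beta(a+s, b+f) posterior.
So s = 63 − 26 = 37 and f = 31 − 19 = 12.

37 correct bits and 12 errors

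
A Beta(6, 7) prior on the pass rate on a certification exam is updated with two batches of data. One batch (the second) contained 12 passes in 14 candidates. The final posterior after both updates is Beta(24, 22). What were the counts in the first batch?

6 passes and 13 failures

Because Beta–binomial updating is additive in the counts, the combined data contributed (α_post−α_prior, β_post−β_prior) successes and failures.
Total across both batches: 24−6=18 passes, 22−7=15 failures.
Subtract the second batch: 18−12=6 passes and 15−2=13 failures.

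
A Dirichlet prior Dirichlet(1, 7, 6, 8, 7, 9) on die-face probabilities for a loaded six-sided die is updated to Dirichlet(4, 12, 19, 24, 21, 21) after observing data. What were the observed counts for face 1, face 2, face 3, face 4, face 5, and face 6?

For a Dirichlet(α) prior with multinomial counts c, the posterior is Dirichlet(α + c) componentwise.
Counts are posterior − prior componentwise: 4−1=3, 12−7=5, 19−6=13, 24−8=16, 21−7=14, 21−9=12.

counts (3, 5, 13, 16, 14, 12)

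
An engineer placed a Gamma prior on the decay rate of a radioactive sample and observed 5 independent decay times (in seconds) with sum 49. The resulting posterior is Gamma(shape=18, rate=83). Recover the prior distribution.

Gamma(shape=13, rate=34)

Gamma–exponential conjugacy: posterior shape = α + n, posterior rate = β + Σtᵢ.
So α = 18 − 5 = 13 and β = 83 − 49 = 34.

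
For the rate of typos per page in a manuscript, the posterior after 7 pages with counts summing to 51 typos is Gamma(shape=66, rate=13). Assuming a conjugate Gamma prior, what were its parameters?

Gamma(shape=15, rate=6)

Gamma–Poisson conjugacy: posterior shape = α + Σxᵢ, posterior rate = β + n.
So α = 66 − 51 = 15 and β = 13 − 7 = 6.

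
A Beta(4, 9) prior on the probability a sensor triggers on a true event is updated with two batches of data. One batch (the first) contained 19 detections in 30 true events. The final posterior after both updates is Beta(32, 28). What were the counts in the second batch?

9 detections and 8 misses

Because Beta–binomial updating is additive in the counts, the combined data contributed (α_post−α_prior, β_post−β_prior) successes and failures.
Total across both batches: 32−4=28 detections, 28−9=19 misses.
Subtract the first batch: 28−19=9 detections and 19−11=8 misses.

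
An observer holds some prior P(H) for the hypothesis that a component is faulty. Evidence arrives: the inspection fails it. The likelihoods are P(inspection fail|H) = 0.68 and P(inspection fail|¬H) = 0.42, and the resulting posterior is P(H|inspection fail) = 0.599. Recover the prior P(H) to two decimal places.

Bayes' rule in odds form gives O(H|E) = O(H)·[P(E|H)/P(E|¬H)], hence O(H) = O(H|E)/LR.
Posterior odds = 0.599/(1−0.599) = 1.4938. LR = 0.68/0.42 = 1.6190.
Prior odds = 1.4938/1.6190 = 0.9227, so P(H) = 0.9227/(1+0.9227) ≈ 0.48.

P(H) = 0.48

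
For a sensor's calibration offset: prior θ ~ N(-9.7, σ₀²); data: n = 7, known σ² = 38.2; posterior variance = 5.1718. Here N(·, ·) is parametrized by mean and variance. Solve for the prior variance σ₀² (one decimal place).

σ₀² = 98.9

Posterior precision equals prior precision plus data precision: 1/σ_n² = 1/σ₀² + n/σ².
So 1/σ₀² = 1/5.1718 − 7/38.2 = 0.193356 − 0.183246 = 0.010110.
Hence σ₀² = 1/0.010110 ≈ 98.9.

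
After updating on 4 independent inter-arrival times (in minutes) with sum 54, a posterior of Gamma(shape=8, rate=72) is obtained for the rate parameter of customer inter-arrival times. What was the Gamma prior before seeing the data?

Gamma–exponential conjugacy: posterior shape = α + n, posterior rate = β + Σtᵢ.
So α = 8 − 4 = 4 and β = 72 − 54 = 18.

Gamma(shape=4, rate=18)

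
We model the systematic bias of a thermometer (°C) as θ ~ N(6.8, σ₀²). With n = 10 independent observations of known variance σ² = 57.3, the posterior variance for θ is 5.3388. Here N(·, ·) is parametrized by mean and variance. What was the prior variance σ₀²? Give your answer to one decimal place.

Posterior precision equals prior precision plus data precision: 1/σ_n² = 1/σ₀² + n/σ².
So 1/σ₀² = 1/5.3388 − 10/57.3 = 0.187308 − 0.174520 = 0.012788.
Hence σ₀² = 1/0.012788 ≈ 78.2.

σ₀² = 78.2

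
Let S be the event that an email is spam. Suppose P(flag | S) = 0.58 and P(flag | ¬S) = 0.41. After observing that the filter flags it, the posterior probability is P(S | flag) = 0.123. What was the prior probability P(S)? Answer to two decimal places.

P(S) = 0.09

In odds form, posterior odds = prior odds × likelihood ratio, so prior odds = posterior odds ÷ LR.
Posterior odds = 0.123/(1−0.123) = 0.1403. LR = 0.58/0.41 = 1.4146.
Prior odds = 0.1403/1.4146 = 0.0992, so P(S) = 0.0992/(1+0.0992) ≈ 0.09.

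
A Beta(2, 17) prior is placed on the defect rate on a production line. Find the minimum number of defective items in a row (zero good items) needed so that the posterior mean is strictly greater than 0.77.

After k defective items and 0 good items the posterior is Beta(2+k, 17), with mean (2+k)/(2+17+k).
Set (2+k)/(19+k) > 0.77 and solve: k > (0.77·19 − 2)/(1 − 0.77) = 54.913.
The smallest integer exceeding 54.913 is 55.

k = 55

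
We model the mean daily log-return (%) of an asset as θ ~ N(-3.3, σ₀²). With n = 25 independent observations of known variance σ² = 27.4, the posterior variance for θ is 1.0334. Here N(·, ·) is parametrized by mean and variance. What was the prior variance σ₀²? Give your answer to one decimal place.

Posterior precision equals prior precision plus data precision: 1/σ_n² = 1/σ₀² + n/σ².
So 1/σ₀² = 1/1.0334 − 25/27.4 = 0.967680 − 0.912409 = 0.055271.
Hence σ₀² = 1/0.055271 ≈ 18.1.

σ₀² = 18.1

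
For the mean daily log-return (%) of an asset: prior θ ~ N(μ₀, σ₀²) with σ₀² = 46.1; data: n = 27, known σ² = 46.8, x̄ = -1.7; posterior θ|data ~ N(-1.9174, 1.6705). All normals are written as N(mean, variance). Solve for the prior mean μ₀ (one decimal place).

μ₀ = -7.7

With known observation variance, the Normal–Normal posterior has precision τ_n = τ₀ + n/σ² and mean μ_n = (τ₀μ₀ + (n/σ²)x̄)/τ_n.
Here τ₀ = 1/46.1 = 0.021692 and τ_data = 27/46.8 = 0.576923, so τ_n = 0.598615.
Rearranging for μ₀: μ₀ = (μ_n·τ_n − τ_data·x̄)/τ₀ = (-1.9174·0.598615 − 0.576923·-1.7) / 0.021692 = -0.167015/0.021692 ≈ -7.7.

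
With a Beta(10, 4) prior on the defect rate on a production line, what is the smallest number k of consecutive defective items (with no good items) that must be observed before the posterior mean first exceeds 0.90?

k = 27

After k defective items and 0 good items the posterior is Beta(10+k, 4), with mean (10+k)/(10+4+k).
Set (10+k)/(14+k) > 0.90 and solve: k > (0.90·14 − 10)/(1 − 0.90) = 26.000.
The smallest integer exceeding 26.000 is 27.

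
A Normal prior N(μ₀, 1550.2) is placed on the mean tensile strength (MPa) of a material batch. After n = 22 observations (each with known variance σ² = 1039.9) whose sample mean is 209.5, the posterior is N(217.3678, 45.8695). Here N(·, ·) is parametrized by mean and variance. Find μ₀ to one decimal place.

The posterior mean is a precision-weighted average: μ_n = (τ₀μ₀ + τ_data·x̄)/(τ₀+τ_data), with τ₀=1/σ₀² and τ_data=n/σ².
Here τ₀ = 1/1550.2 = 0.000645 and τ_data = 22/1039.9 = 0.021156, so τ_n = 0.021801.
Rearranging for μ₀: μ₀ = (μ_n·τ_n − τ_data·x̄)/τ₀ = (217.3678·0.021801 − 0.021156·209.5) / 0.000645 = 0.306653/0.000645 ≈ 475.4.

μ₀ = 475.4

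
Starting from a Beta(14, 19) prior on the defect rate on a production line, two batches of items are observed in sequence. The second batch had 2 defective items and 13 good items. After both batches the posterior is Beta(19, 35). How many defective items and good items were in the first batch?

3 defective items and 3 good items

Because Beta–binomial updating is additive in the counts, the combined data contributed (α_post−α_prior, β_post−β_prior) successes and failures.
Total across both batches: 19−14=5 defective items, 35−19=16 good items.
Subtract the second batch: 5−2=3 defective items and 16−13=3 good items.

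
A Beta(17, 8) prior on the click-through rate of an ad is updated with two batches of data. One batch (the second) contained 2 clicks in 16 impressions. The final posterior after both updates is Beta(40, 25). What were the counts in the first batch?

21 clicks and 3 non-clicks

Because Beta–binomial updating is additive in the counts, the combined data contributed (α_post−α_prior, β_post−β_prior) successes and failures.
Total across both batches: 40−17=23 clicks, 25−8=17 non-clicks.
Subtract the second batch: 23−2=21 clicks and 17−14=3 non-clicks.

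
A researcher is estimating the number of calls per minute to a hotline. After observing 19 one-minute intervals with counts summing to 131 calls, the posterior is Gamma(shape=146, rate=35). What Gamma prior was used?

Gamma(shape=15, rate=16)

Gamma–Poisson conjugacy: posterior shape = α + Σxᵢ, posterior rate = β + n.
So α = 146 − 131 = 15 and β = 35 − 19 = 16.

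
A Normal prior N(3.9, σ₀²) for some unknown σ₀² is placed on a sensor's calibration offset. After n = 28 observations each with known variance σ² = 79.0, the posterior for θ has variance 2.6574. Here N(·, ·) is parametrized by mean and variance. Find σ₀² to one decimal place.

For the Normal–Normal model with known σ², precisions add: τ_n = τ₀ + n/σ².
So 1/σ₀² = 1/2.6574 − 28/79.0 = 0.376308 − 0.354430 = 0.021878.
Hence σ₀² = 1/0.021878 ≈ 45.7.

σ₀² = 45.7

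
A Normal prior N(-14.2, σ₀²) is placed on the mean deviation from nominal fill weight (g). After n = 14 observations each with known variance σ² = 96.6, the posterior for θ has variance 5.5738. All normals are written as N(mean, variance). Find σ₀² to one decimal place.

σ₀² = 29.0

For the Normal–Normal model with known σ², precisions add: τ_n = τ₀ + n/σ².
So 1/σ₀² = 1/5.5738 − 14/96.6 = 0.179411 − 0.144928 = 0.034483.
Hence σ₀² = 1/0.034483 ≈ 29.0.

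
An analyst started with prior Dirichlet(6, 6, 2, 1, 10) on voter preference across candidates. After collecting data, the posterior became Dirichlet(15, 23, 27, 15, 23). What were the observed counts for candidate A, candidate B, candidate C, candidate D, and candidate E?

For a Dirichlet(α) prior with multinomial counts c, the posterior is Dirichlet(α + c) componentwise.
Counts are posterior − prior componentwise: 15−6=9, 23−6=17, 27−2=25, 15−1=14, 23−10=13.

counts (9, 17, 25, 14, 13)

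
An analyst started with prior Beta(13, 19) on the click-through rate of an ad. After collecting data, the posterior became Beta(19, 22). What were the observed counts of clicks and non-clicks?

6 clicks and 3 non-clicks

Under Beta–binomial conjugacy the posterior parameters are (α+s, β+f).
So s = 19 − 13 = 6 and f = 22 − 19 = 3.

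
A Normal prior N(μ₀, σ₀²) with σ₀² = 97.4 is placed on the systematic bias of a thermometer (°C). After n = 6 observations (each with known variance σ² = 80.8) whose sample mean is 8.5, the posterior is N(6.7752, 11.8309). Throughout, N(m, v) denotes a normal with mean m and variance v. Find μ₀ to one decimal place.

The posterior mean is a precision-weighted average: μ_n = (τ₀μ₀ + τ_data·x̄)/(τ₀+τ_data), with τ₀=1/σ₀² and τ_data=n/σ².
Here τ₀ = 1/97.4 = 0.010267 and τ_data = 6/80.8 = 0.074257, so τ_n = 0.084524.
Rearranging for μ₀: μ₀ = (μ_n·τ_n − τ_data·x̄)/τ₀ = (6.7752·0.084524 − 0.074257·8.5) / 0.010267 = -0.058517/0.010267 ≈ -5.7.

μ₀ = -5.7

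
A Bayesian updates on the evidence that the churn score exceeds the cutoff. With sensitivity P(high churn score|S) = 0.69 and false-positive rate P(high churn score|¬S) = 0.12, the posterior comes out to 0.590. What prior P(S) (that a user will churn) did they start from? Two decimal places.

P(S) = 0.20

Bayes' rule in odds form gives O(S|E) = O(S)·[P(E|S)/P(E|¬S)], hence O(S) = O(S|E)/LR.
Posterior odds = 0.590/(1−0.590) = 1.4390. LR = 0.69/0.12 = 5.7500.
Prior odds = 1.4390/5.7500 = 0.2503, so P(S) = 0.2503/(1+0.2503) ≈ 0.20.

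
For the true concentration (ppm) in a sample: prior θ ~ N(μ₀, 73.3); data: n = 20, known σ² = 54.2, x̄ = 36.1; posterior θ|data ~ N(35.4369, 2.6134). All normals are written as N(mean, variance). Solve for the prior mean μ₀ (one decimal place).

μ₀ = 17.5

With known observation variance, the Normal–Normal posterior has precision τ_n = τ₀ + n/σ² and mean μ_n = (τ₀μ₀ + (n/σ²)x̄)/τ_n.
Here τ₀ = 1/73.3 = 0.013643 and τ_data = 20/54.2 = 0.369004, so τ_n = 0.382647.
Rearranging for μ₀: μ₀ = (μ_n·τ_n − τ_data·x̄)/τ₀ = (35.4369·0.382647 − 0.369004·36.1) / 0.013643 = 0.238779/0.013643 ≈ 17.5.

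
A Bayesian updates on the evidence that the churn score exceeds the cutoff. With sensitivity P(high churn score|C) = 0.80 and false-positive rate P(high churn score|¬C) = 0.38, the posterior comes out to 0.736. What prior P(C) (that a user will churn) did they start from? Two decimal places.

Bayes' rule in odds form gives O(C|E) = O(C)·[P(E|C)/P(E|¬C)], hence O(C) = O(C|E)/LR.
Posterior odds = 0.736/(1−0.736) = 2.7879. LR = 0.80/0.38 = 2.1053.
Prior odds = 2.7879/2.1053 = 1.3242, so P(C) = 1.3242/(1+1.3242) ≈ 0.57.

P(C) = 0.57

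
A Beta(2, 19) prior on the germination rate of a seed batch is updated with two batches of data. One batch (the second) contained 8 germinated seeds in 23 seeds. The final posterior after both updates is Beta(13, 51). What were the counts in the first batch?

Sequential conjugate updates are equivalent to a single update on the pooled data, so total successes = posterior α − prior α and total failures = posterior β − prior β.
Total across both batches: 13−2=11 germinated seeds, 51−19=32 non-germinating seeds.
Subtract the second batch: 11−8=3 germinated seeds and 32−15=17 non-germinating seeds.

3 germinated seeds and 17 non-germinating seeds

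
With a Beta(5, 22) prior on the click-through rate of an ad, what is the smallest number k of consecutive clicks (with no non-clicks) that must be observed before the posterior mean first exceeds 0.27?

k = 4

After k clicks and 0 non-clicks the posterior is Beta(5+k, 22), with mean (5+k)/(5+22+k).
Set (5+k)/(27+k) > 0.27 and solve: k > (0.27·27 − 5)/(1 − 0.27) = 3.137.
The smallest integer exceeding 3.137 is 4.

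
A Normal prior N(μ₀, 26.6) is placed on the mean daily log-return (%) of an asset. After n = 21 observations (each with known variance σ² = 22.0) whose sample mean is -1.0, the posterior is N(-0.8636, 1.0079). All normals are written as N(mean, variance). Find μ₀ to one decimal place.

With known observation variance, the Normal–Normal posterior has precision τ_n = τ₀ + n/σ² and mean μ_n = (τ₀μ₀ + (n/σ²)x̄)/τ_n.
Here τ₀ = 1/26.6 = 0.037594 and τ_data = 21/22.0 = 0.954545, so τ_n = 0.992139.
Rearranging for μ₀: μ₀ = (μ_n·τ_n − τ_data·x̄)/τ₀ = (-0.8636·0.992139 − 0.954545·-1.0) / 0.037594 = 0.097734/0.037594 ≈ 2.6.

μ₀ = 2.6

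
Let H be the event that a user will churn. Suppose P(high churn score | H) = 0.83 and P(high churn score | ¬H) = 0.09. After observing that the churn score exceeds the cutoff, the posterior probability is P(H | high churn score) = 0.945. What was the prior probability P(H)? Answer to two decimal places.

P(H) = 0.65

In odds form, posterior odds = prior odds × likelihood ratio, so prior odds = posterior odds ÷ LR.
Posterior odds = 0.945/(1−0.945) = 17.1818. LR = 0.83/0.09 = 9.2222.
Prior odds = 17.1818/9.2222 = 1.8631, so P(H) = 1.8631/(1+1.8631) ≈ 0.65.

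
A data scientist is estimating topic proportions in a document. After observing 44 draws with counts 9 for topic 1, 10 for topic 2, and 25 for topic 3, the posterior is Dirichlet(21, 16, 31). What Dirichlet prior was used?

For a Dirichlet(α) prior with multinomial counts c, the posterior is Dirichlet(α + c) componentwise.
Subtract each count from the matching posterior parameter: 21−9=12, 16−10=6, 31−25=6.

Dirichlet(12, 6, 6)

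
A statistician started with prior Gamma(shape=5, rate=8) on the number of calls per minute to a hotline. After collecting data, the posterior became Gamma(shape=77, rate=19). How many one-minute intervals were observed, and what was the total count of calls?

Gamma–Poisson conjugacy: posterior shape = α + Σxᵢ, posterior rate = β + n.
Matching: Σxᵢ = 77 − 5 = 72 and n = 19 − 8 = 11.

n = 11 one-minute intervals with total 72 calls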